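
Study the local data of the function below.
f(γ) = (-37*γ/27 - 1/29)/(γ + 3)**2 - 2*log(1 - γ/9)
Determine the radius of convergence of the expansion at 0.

The radius of convergence is 3.

Denominator factor (γ + 3)^2: pole of order 2 at -3, modulus 3.
Branch term (-2)*log(1 - γ/(9)): its argument vanishes at γ = 9, a logarithmic branch point, modulus 9.
The radius of convergence is the smallest modulus among the singular points: 3.


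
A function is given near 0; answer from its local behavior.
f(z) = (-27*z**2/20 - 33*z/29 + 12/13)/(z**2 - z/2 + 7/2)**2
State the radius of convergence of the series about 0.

The radius of convergence is (1/2)*sqrt(14).

Denominator factor (z**2 - z/2 + 7/2)^2: discriminant -55/4, complex-conjugate roots (1/4) + ((1/4)*sqrt(55))*i and (1/4) - ((1/4)*sqrt(55))*i; poles of order 2, moduli (1/2)*sqrt(14) and (1/2)*sqrt(14).
The radius of convergence is the smallest modulus among the singular points: (1/2)*sqrt(14).


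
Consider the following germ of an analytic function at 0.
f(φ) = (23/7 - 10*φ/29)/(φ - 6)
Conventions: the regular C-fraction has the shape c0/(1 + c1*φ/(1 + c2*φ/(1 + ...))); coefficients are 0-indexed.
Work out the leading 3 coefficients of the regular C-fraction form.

Taylor coefficients (expand at 0): a_0 = -23/42, a_1 = -247/7308, a_2 = -247/43848.
c0 = a_0 = -23/42. Peel one level at a time: if S = 1 + c*φ/S' with S'(0) = 1, then c is the φ-coefficient of S and S' = c*φ/(S - 1).
S_1 = c0/f = 1 + (-247/4002)*φ + (-8645/1334667)*φ^2 + ...; c1 = -247/4002.
S_2 = c1*φ/(S_1 - 1) = 1 + (-70/667)*φ + ...; c2 = -70/667.

The regular C-fraction coefficients are [-23/42, -247/4002, -70/667].


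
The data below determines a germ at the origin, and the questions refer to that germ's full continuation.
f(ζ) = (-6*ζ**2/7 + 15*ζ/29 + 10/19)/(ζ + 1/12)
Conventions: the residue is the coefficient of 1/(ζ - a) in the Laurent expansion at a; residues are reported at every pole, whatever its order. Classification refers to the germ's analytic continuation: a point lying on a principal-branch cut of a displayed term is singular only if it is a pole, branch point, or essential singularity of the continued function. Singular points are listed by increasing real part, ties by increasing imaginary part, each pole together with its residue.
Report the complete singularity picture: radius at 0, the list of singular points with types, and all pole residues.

Radius of convergence at 0: 1/12.
At -1/12: a pole of order 1; residue 44179/92568.

Denominator factor (ζ + 1/12): pole of order 1 at -1/12, modulus 1/12.
The radius of convergence is the smallest modulus among the singular points: 1/12.
At the order-1 pole -1/12 set g(ζ) = (ζ - (-1/12))*f(ζ) = -6*ζ**2/7 + 15*ζ/29 + 10/19.
Simple pole: residue = g(a) at a = -1/12, which is 44179/92568.


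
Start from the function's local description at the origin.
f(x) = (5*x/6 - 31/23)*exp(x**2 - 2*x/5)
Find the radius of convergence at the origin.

The radius of convergence is infinite.

The factor exp(x**2 - 2*x/5) is entire and contributes no finite singular point.
The polynomial part has no poles.
No finite singular points: the Taylor series at 0 converges everywhere.


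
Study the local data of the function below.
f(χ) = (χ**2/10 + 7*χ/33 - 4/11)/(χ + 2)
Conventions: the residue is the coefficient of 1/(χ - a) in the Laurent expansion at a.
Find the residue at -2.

The residue is -64/165.

At the order-1 pole -2 set g(χ) = (χ - (-2))*f(χ) = χ**2/10 + 7*χ/33 - 4/11.
Simple pole: residue = g(a) at a = -2, which is -64/165.


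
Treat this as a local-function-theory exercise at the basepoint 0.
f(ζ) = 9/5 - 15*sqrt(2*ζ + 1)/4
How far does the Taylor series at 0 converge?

Branch term (-15/4)*sqrt(1 - ζ/(-1/2)): its argument vanishes at ζ = -1/2, a square-root branch point, modulus 1/2.
The radius of convergence is the smallest modulus among the singular points: 1/2.

The radius of convergence is 1/2.


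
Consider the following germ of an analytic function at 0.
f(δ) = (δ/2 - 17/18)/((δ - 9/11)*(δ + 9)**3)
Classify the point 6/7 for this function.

The point is a regular point.

Denominator factors: δ - 9/11 = 3/77 at δ = 6/7; δ + 9 = 69/7 at δ = 6/7 — none vanishes.
So the germ continues analytically to 6/7.


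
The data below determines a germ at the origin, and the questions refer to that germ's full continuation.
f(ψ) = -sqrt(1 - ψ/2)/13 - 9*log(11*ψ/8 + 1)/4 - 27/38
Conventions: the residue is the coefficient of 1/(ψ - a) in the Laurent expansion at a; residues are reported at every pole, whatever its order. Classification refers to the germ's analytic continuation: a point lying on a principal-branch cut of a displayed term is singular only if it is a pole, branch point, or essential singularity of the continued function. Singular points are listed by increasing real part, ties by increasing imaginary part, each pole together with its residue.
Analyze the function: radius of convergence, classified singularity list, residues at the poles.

Radius of convergence at 0: 8/11.
At -8/11: a logarithmic branch point.
At 2: an algebraic (square-root) branch point.

Branch term (-9/4)*log(1 - ψ/(-8/11)): its argument vanishes at ψ = -8/11, a logarithmic branch point, modulus 8/11.
Branch term (-1/13)*sqrt(1 - ψ/(2)): its argument vanishes at ψ = 2, a square-root branch point, modulus 2.
The radius of convergence is the smallest modulus among the singular points: 8/11.
List the singular points by increasing real part (a conjugate pair: the negative imaginary part first).


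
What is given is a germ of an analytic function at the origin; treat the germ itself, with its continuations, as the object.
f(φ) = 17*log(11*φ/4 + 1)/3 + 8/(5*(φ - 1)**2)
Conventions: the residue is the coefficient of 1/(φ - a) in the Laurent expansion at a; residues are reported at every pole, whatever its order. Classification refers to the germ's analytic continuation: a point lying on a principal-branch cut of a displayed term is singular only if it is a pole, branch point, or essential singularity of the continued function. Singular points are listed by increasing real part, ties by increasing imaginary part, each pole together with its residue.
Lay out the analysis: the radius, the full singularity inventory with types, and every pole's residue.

Denominator factor (φ - 1)^2: pole of order 2 at 1, modulus 1.
Branch term (17/3)*log(1 - φ/(-4/11)): its argument vanishes at φ = -4/11, a logarithmic branch point, modulus 4/11.
The radius of convergence is the smallest modulus among the singular points: 4/11.
The branch term is analytic at 1 and contributes nothing to the residue; only the rational part matters.
At the order-2 pole 1 set g(φ) = (φ - (1))^2*(rational part) = 8/5.
Order-2 pole: residue = g'(a); g'(1) = 0, so the residue is 0.
List the singular points by increasing real part (a conjugate pair: the negative imaginary part first).

Radius of convergence at 0: 4/11.
At -4/11: a logarithmic branch point.
At 1: a pole of order 2; residue 0.


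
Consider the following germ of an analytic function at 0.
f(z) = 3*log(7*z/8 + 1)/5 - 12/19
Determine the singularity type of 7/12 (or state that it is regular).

There is no denominator, hence no pole anywhere.
Branch term log(1 - z/(-8/7)): argument at 7/12 is 145/96, nonzero, so 7/12 is not its branch point (a point on a principal cut is still regular for the continued germ).
So the germ continues analytically to 7/12.

The point is a regular point.


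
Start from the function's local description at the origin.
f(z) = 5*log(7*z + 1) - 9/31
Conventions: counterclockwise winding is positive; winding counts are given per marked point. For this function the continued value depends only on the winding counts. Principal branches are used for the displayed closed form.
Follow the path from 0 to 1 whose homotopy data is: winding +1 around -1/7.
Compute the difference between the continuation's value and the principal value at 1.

The rational part is single-valued and drops out of the difference; each branch term changes only by its own monodromy.
(5)*log(1 - z/(-1/7)): each positive loop around -1/7 adds 2*pi*i to the log, so winding +1 contributes (5)*(1)*2*pi*i = (10)*pi*i.
Summing the contributions at z = 1 gives (10)*pi*i.

Continued minus principal equals (10)*pi*i.


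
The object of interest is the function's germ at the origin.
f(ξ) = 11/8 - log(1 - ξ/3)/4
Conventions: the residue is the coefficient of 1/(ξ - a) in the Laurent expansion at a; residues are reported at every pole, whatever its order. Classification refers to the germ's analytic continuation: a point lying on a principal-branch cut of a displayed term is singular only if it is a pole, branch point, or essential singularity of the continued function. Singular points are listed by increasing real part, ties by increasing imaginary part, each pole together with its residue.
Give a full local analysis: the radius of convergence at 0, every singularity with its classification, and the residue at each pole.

Radius of convergence at 0: 3.
At 3: a logarithmic branch point.

Branch term (-1/4)*log(1 - ξ/(3)): its argument vanishes at ξ = 3, a logarithmic branch point, modulus 3.
The radius of convergence is the smallest modulus among the singular points: 3.


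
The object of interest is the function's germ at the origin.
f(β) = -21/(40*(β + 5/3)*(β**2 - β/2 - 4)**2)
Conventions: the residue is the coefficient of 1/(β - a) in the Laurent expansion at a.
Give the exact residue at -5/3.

At the order-1 pole -5/3 set g(β) = (β - (-5/3))*f(β) = -21/(40*(β**2 - β/2 - 4)**2).
Simple pole: residue = g(a) at a = -5/3, which is -243/70.

The residue is -243/70.


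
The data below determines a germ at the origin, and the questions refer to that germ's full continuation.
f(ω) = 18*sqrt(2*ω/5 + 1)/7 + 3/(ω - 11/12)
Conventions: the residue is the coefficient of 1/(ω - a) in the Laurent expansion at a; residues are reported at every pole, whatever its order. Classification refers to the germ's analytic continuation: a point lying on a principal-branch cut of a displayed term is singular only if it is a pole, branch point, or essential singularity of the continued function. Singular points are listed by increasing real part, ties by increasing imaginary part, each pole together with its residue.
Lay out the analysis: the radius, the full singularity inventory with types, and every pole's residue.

Denominator factor (ω - 11/12): pole of order 1 at 11/12, modulus 11/12.
Branch term (18/7)*sqrt(1 - ω/(-5/2)): its argument vanishes at ω = -5/2, a square-root branch point, modulus 5/2.
The radius of convergence is the smallest modulus among the singular points: 11/12.
The branch term is analytic at 11/12 and contributes nothing to the residue; only the rational part matters.
At the order-1 pole 11/12 set g(ω) = (ω - (11/12))*(rational part) = 3.
Simple pole: residue = g(a) at a = 11/12, which is 3.
List the singular points by increasing real part (a conjugate pair: the negative imaginary part first).

Radius of convergence at 0: 11/12.
At -5/2: an algebraic (square-root) branch point.
At 11/12: a pole of order 1; residue 3.


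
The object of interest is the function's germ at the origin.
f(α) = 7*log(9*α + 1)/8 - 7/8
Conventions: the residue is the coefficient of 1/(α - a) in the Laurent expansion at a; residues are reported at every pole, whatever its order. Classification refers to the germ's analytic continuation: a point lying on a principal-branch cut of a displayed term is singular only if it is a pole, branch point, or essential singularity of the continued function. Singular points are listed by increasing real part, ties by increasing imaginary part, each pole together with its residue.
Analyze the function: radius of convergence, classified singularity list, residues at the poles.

Radius of convergence at 0: 1/9.
At -1/9: a logarithmic branch point.

Branch term (7/8)*log(1 - α/(-1/9)): its argument vanishes at α = -1/9, a logarithmic branch point, modulus 1/9.
The radius of convergence is the smallest modulus among the singular points: 1/9.


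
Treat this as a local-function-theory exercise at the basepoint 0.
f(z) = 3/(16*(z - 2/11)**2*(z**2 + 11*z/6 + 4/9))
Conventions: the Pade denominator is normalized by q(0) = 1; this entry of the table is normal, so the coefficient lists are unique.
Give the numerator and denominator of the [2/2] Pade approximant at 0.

Taylor coefficients needed (expand at 0): a_0 = 3267/256, a_1 = 179685/2048, a_2 = 12574683/16384, a_3 = 672345333/131072, a_4 = 37226997819/1048576.
Write the denominator as Q(z) = 1 + q1*z + q2*z^2. Requiring Q*f - P = O(z^5) with deg P <= 2 kills the coefficients of z^3..z^4 in Q*f:
  z^3: a_3 + q1*a_2 + q2*a_1 = 0, i.e. 672345333/131072 + (12574683/16384)*q1 + (179685/2048)*q2 = 0.
  z^4: a_4 + q1*a_3 + q2*a_2 = 0, i.e. 37226997819/1048576 + (672345333/131072)*q1 + (12574683/16384)*q2 = 0.
Solving this linear system: q1 = -10337701/1747928, q2 = -5881157/873964.
The numerator is Q*f truncated at degree 2: P0 = a_0 = 3267/256; P1 = a_1 + q1*a_0 = 685785771/55933696; P2 = a_2 + q1*a_1 + q2*a_0 = 36406588779/223734784.

The Pade approximant has numerator coefficients [3267/256, 685785771/55933696, 36406588779/223734784]; denominator coefficients [1, -10337701/1747928, -5881157/873964].


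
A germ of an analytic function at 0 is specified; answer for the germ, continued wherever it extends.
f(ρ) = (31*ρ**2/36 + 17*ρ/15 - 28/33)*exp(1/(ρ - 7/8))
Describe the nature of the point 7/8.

The point is an essential singularity.

The exponent 1/(ρ - (7/8)) has a pole at 7/8, so exp(1/(ρ - (7/8))) takes every nonzero value near it: an essential singularity (not a pole of any order).


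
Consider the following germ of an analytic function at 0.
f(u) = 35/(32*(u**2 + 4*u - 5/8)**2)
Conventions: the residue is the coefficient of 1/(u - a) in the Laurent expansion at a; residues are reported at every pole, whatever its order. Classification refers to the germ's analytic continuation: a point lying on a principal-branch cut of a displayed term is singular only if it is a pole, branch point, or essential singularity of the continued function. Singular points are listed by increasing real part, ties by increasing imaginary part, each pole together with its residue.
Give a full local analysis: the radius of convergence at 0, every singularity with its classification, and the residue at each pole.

Radius of convergence at 0: -2 + (1/4)*sqrt(74).
At -2 - (1/4)*sqrt(74): a pole of order 2; residue (35/10952)*sqrt(74).
At -2 + (1/4)*sqrt(74): a pole of order 2; residue -(35/10952)*sqrt(74).

Denominator factor (u**2 + 4*u - 5/8)^2: discriminant 37/2, real irrational roots -2 + (1/4)*sqrt(74) and -2 - (1/4)*sqrt(74); poles of order 2, moduli -2 + (1/4)*sqrt(74) and 2 + (1/4)*sqrt(74).
The radius of convergence is the smallest modulus among the singular points: -2 + (1/4)*sqrt(74).
The factor u**2 + 4*u - 5/8 splits as (u - a)(u - a') with a = -2 - (1/4)*sqrt(74), a' = -2 + (1/4)*sqrt(74). At the order-2 pole a set g(u) = (u - a)^2*f(u) = [35/32] / (u - a')^2.
Order-2 pole: residue = g'(a); g'(-2 - (1/4)*sqrt(74)) = (35/10952)*sqrt(74), so the residue is (35/10952)*sqrt(74).
The factor u**2 + 4*u - 5/8 splits as (u - a)(u - a') with a = -2 + (1/4)*sqrt(74), a' = -2 - (1/4)*sqrt(74). At the order-2 pole a set g(u) = (u - a)^2*f(u) = [35/32] / (u - a')^2.
Order-2 pole: residue = g'(a); g'(-2 + (1/4)*sqrt(74)) = -(35/10952)*sqrt(74), so the residue is -(35/10952)*sqrt(74).
List the singular points by increasing real part (a conjugate pair: the negative imaginary part first).


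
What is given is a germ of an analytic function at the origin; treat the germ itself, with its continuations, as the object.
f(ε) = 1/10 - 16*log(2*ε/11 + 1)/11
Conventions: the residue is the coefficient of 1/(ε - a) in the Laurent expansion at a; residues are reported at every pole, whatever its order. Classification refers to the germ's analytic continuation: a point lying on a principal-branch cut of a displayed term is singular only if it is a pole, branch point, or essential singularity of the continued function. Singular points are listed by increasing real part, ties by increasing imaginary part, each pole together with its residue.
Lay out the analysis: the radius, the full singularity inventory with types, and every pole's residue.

Radius of convergence at 0: 11/2.
At -11/2: a logarithmic branch point.

Branch term (-16/11)*log(1 - ε/(-11/2)): its argument vanishes at ε = -11/2, a logarithmic branch point, modulus 11/2.
The radius of convergence is the smallest modulus among the singular points: 11/2.


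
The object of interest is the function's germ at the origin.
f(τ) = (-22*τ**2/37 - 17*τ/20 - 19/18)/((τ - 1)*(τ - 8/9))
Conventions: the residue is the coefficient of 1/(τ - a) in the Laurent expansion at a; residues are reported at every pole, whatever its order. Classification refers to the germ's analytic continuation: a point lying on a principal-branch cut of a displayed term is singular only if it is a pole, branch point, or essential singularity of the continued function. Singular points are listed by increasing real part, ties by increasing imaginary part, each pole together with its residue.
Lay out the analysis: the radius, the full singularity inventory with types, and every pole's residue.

Radius of convergence at 0: 8/9.
At 8/9: a pole of order 1; residue 68359/3330.
At 1: a pole of order 1; residue -16651/740.

Denominator factor (τ - 1): pole of order 1 at 1, modulus 1.
Denominator factor (τ - 8/9): pole of order 1 at 8/9, modulus 8/9.
The radius of convergence is the smallest modulus among the singular points: 8/9.
At the order-1 pole 8/9 set g(τ) = (τ - (8/9))*f(τ) = (-22*τ**2/37 - 17*τ/20 - 19/18)/(τ - 1).
Simple pole: residue = g(a) at a = 8/9, which is 68359/3330.
At the order-1 pole 1 set g(τ) = (τ - (1))*f(τ) = (-22*τ**2/37 - 17*τ/20 - 19/18)/(τ - 8/9).
Simple pole: residue = g(a) at a = 1, which is -16651/740.
List the singular points by increasing real part (a conjugate pair: the negative imaginary part first).


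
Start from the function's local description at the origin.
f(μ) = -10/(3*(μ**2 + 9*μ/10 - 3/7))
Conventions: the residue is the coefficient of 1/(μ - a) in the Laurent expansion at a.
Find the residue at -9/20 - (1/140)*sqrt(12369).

The factor μ**2 + 9*μ/10 - 3/7 splits as (μ - a)(μ - a') with a = -9/20 - (1/140)*sqrt(12369), a' = -9/20 + (1/140)*sqrt(12369). At the order-1 pole a set g(μ) = (μ - a)*f(μ) = [-10/3] / (μ - a').
Simple pole: residue = g(a) at a = -9/20 - (1/140)*sqrt(12369), which is (100/5301)*sqrt(12369).

The residue is (100/5301)*sqrt(12369).


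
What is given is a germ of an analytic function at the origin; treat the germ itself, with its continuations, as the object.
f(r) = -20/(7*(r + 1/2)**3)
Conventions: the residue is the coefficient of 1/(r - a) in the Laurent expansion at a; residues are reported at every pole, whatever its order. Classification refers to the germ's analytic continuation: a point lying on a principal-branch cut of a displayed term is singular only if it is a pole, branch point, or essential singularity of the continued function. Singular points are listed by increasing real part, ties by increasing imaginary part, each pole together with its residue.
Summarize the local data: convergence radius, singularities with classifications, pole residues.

Denominator factor (r + 1/2)^3: pole of order 3 at -1/2, modulus 1/2.
The radius of convergence is the smallest modulus among the singular points: 1/2.
At the order-3 pole -1/2 set g(r) = (r - (-1/2))^3*f(r) = -20/7.
Order-3 pole: residue = g''(a)/2; g''(-1/2) = 0, so the residue is 0.

Radius of convergence at 0: 1/2.
At -1/2: a pole of order 3; residue 0.


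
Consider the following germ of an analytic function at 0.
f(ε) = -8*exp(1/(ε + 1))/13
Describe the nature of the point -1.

The point is an essential singularity.

The exponent 1/(ε - (-1)) has a pole at -1, so exp(1/(ε - (-1))) takes every nonzero value near it: an essential singularity (not a pole of any order).


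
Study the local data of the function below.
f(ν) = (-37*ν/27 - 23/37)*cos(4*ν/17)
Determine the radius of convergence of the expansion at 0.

The factor cos(4*ν/17) is entire and contributes no finite singular point.
The polynomial part has no poles.
No finite singular points: the Taylor series at 0 converges everywhere.

The radius of convergence is infinite.


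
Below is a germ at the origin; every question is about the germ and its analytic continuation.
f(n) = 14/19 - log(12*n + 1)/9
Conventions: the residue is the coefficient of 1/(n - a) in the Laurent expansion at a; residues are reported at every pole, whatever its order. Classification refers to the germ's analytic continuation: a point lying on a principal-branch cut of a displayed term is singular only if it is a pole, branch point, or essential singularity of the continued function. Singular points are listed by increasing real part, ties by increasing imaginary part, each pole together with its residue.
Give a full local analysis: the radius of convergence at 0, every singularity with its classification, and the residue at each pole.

Radius of convergence at 0: 1/12.
At -1/12: a logarithmic branch point.

Branch term (-1/9)*log(1 - n/(-1/12)): its argument vanishes at n = -1/12, a logarithmic branch point, modulus 1/12.
The radius of convergence is the smallest modulus among the singular points: 1/12.


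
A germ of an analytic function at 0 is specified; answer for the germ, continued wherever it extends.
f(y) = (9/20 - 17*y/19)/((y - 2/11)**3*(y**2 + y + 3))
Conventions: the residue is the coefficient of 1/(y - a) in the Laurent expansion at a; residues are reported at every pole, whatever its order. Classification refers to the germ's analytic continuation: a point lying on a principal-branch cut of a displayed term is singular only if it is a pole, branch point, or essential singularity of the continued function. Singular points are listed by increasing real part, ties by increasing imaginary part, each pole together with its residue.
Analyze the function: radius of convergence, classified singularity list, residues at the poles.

Radius of convergence at 0: 2/11.
At (-1/2) - ((1/2)*sqrt(11))*i: a pole of order 1; residue (-297301477/5592067555) + ((99120901/4473654044)*sqrt(11))*i.
At (-1/2) + ((1/2)*sqrt(11))*i: a pole of order 1; residue (-297301477/5592067555) - ((99120901/4473654044)*sqrt(11))*i.
At 2/11: a pole of order 3; residue 594602954/5592067555.


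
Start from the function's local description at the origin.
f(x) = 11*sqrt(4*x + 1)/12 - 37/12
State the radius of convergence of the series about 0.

The radius of convergence is 1/4.

Branch term (11/12)*sqrt(1 - x/(-1/4)): its argument vanishes at x = -1/4, a square-root branch point, modulus 1/4.
The radius of convergence is the smallest modulus among the singular points: 1/4.


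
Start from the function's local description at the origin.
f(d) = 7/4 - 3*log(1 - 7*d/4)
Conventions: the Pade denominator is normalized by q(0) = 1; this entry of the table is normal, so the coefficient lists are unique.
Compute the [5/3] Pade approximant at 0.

Taylor coefficients needed (expand at 0): a_0 = 7/4, a_1 = 21/4, a_2 = 147/32, a_3 = 343/64, a_4 = 7203/1024, a_5 = 50421/5120, a_6 = 117649/8192, a_7 = 352947/16384, a_8 = 17294403/524288.
Write the denominator as Q(d) = 1 + q1*d + q2*d^2 + q3*d^3. Requiring Q*f - P = O(d^9) with deg P <= 5 kills the coefficients of d^6..d^8 in Q*f:
  d^6: a_6 + q1*a_5 + q2*a_4 + q3*a_3 = 0, i.e. 117649/8192 + (50421/5120)*q1 + (7203/1024)*q2 + (343/64)*q3 = 0.
  d^7: a_7 + q1*a_6 + q2*a_5 + q3*a_4 = 0, i.e. 352947/16384 + (117649/8192)*q1 + (50421/5120)*q2 + (7203/1024)*q3 = 0.
  d^8: a_8 + q1*a_7 + q2*a_6 + q3*a_5 = 0, i.e. 17294403/524288 + (352947/16384)*q1 + (117649/8192)*q2 + (50421/5120)*q3 = 0.
Solving this linear system: q1 = -105/32, q2 = 105/32, q3 = -245/256.
The numerator is Q*f truncated at degree 5: P0 = a_0 = 7/4; P1 = a_1 + q1*a_0 = -63/128; P2 = a_2 + q1*a_1 + q2*a_0 = -441/64; P3 = a_3 + q1*a_2 + q2*a_1 + q3*a_0 = 2989/512; P4 = a_4 + q1*a_3 + q2*a_2 + q3*a_1 = -1029/2048; P5 = a_5 + q1*a_4 + q2*a_3 + q3*a_2 = -7203/163840.

The Pade approximant has numerator coefficients [7/4, -63/128, -441/64, 2989/512, -1029/2048, -7203/163840]; denominator coefficients [1, -105/32, 105/32, -245/256].


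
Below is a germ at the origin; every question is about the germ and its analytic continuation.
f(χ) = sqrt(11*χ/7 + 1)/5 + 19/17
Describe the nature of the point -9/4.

There is no denominator, hence no pole anywhere.
Branch term sqrt(1 - χ/(-7/11)): argument at -9/4 is -71/28, nonzero, so -9/4 is not its branch point (a point on a principal cut is still regular for the continued germ).
So the germ continues analytically to -9/4.

The point is a regular point.


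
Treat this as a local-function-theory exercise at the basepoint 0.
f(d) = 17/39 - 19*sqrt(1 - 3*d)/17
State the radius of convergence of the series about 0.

The radius of convergence is 1/3.

Branch term (-19/17)*sqrt(1 - d/(1/3)): its argument vanishes at d = 1/3, a square-root branch point, modulus 1/3.
The radius of convergence is the smallest modulus among the singular points: 1/3.


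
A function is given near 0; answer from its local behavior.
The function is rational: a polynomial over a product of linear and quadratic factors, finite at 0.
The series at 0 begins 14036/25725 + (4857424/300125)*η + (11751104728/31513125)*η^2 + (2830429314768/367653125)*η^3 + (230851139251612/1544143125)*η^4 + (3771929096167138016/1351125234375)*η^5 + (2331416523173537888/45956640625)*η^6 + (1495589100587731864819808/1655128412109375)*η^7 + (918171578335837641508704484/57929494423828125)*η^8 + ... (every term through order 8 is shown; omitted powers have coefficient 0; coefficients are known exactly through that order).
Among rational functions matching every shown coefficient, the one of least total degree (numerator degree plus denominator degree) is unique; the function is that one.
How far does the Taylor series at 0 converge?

No rational of total degree below 7 reproduces all 9 coefficients; solving the [1/6] Pade equations on them gives f(η) = (29/21 - 4*η/3)/((η + 5/2)**2*(η**2 - 10*η + 7/11)**2), whose expansion matches every shown term.
Denominator factor (η**2 - 10*η + 7/11)^2: discriminant 1072/11, real irrational roots 5 + (2/11)*sqrt(737) and 5 - (2/11)*sqrt(737); poles of order 2, moduli 5 + (2/11)*sqrt(737) and 5 - (2/11)*sqrt(737).
Denominator factor (η + 5/2)^2: pole of order 2 at -5/2, modulus 5/2.
The radius of convergence is the smallest modulus among the singular points: 5 - (2/11)*sqrt(737).

The radius of convergence is 5 - (2/11)*sqrt(737).


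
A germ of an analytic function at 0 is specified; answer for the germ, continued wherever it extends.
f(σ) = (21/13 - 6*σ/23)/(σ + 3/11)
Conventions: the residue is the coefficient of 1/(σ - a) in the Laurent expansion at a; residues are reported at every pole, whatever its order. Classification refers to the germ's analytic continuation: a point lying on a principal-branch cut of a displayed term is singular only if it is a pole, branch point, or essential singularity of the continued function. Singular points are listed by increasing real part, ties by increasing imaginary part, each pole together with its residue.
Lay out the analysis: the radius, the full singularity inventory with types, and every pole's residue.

Radius of convergence at 0: 3/11.
At -3/11: a pole of order 1; residue 5547/3289.

Denominator factor (σ + 3/11): pole of order 1 at -3/11, modulus 3/11.
The radius of convergence is the smallest modulus among the singular points: 3/11.
At the order-1 pole -3/11 set g(σ) = (σ - (-3/11))*f(σ) = 21/13 - 6*σ/23.
Simple pole: residue = g(a) at a = -3/11, which is 5547/3289.


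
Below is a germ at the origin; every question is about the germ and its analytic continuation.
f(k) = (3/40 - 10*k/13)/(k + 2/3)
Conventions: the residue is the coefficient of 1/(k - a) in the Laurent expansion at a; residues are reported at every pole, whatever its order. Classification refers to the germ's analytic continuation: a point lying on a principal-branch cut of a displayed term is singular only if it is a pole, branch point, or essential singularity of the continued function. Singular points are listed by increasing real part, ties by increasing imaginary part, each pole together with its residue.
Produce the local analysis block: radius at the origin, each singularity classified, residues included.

Denominator factor (k + 2/3): pole of order 1 at -2/3, modulus 2/3.
The radius of convergence is the smallest modulus among the singular points: 2/3.
At the order-1 pole -2/3 set g(k) = (k - (-2/3))*f(k) = 3/40 - 10*k/13.
Simple pole: residue = g(a) at a = -2/3, which is 917/1560.

Radius of convergence at 0: 2/3.
At -2/3: a pole of order 1; residue 917/1560.


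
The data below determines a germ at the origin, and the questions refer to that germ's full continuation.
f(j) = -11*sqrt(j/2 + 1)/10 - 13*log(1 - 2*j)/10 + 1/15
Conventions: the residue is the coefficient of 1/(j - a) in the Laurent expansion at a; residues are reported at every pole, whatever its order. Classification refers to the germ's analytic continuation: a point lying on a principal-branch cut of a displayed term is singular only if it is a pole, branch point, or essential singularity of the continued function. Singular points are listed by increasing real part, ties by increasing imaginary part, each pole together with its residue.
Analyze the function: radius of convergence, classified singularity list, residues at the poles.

Branch term (-11/10)*sqrt(1 - j/(-2)): its argument vanishes at j = -2, a square-root branch point, modulus 2.
Branch term (-13/10)*log(1 - j/(1/2)): its argument vanishes at j = 1/2, a logarithmic branch point, modulus 1/2.
The radius of convergence is the smallest modulus among the singular points: 1/2.
List the singular points by increasing real part (a conjugate pair: the negative imaginary part first).

Radius of convergence at 0: 1/2.
At -2: an algebraic (square-root) branch point.
At 1/2: a logarithmic branch point.


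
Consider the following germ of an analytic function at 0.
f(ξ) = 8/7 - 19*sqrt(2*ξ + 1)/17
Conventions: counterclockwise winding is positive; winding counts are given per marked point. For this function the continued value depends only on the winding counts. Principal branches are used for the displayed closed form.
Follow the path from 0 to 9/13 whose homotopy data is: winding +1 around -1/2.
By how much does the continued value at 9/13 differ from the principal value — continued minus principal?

The rational part is single-valued and drops out of the difference; each branch term changes only by its own monodromy.
(-19/17)*sqrt(1 - ξ/(-1/2)): winding +1 is odd, the square root flips sign, contributing -2*(-19/17)*sqrt(1 - (9/13)/(-1/2)) = -2*(-19/17)*sqrt(31/13) = (38/221)*sqrt(403).
Summing the contributions at ξ = 9/13 gives (38/221)*sqrt(403).

Continued minus principal equals (38/221)*sqrt(403).


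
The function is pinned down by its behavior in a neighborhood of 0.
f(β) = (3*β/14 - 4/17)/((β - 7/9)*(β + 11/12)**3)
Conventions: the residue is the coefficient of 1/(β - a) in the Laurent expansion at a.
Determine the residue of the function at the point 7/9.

At the order-1 pole 7/9 set g(β) = (β - (7/9))*f(β) = (3*β/14 - 4/17)/(β + 11/12)**3.
Simple pole: residue = g(a) at a = 7/9, which is -54432/3858677.

The residue is -54432/3858677.


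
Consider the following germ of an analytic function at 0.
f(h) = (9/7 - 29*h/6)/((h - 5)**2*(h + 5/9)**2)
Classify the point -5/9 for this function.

The denominator factor h + 5/9 vanishes at -5/9 and appears to the power 2; the numerator there equals 1501/378, nonzero, and no other factor vanishes.
Hence a pole whose order is the multiplicity, 2.

The point is a pole of order 2.


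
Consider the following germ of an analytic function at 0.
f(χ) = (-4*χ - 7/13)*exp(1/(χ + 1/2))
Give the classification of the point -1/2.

The point is an essential singularity.

The exponent 1/(χ - (-1/2)) has a pole at -1/2, so exp(1/(χ - (-1/2))) takes every nonzero value near it: an essential singularity (not a pole of any order).


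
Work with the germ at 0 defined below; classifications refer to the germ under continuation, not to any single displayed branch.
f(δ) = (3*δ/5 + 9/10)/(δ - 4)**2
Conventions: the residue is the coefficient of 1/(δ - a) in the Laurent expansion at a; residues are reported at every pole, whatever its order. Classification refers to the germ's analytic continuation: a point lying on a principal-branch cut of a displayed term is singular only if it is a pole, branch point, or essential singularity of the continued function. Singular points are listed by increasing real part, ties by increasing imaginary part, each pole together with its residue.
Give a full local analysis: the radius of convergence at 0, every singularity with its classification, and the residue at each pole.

Radius of convergence at 0: 4.
At 4: a pole of order 2; residue 3/5.

Denominator factor (δ - 4)^2: pole of order 2 at 4, modulus 4.
The radius of convergence is the smallest modulus among the singular points: 4.
At the order-2 pole 4 set g(δ) = (δ - (4))^2*f(δ) = 3*δ/5 + 9/10.
Order-2 pole: residue = g'(a); g'(4) = 3/5, so the residue is 3/5.


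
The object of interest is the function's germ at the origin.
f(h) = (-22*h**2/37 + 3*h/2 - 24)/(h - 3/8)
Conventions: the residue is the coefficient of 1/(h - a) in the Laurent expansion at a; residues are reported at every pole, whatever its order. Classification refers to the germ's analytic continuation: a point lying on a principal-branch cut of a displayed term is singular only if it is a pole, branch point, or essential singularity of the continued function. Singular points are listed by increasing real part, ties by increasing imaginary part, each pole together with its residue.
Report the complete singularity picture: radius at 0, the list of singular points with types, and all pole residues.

Denominator factor (h - 3/8): pole of order 1 at 3/8, modulus 3/8.
The radius of convergence is the smallest modulus among the singular points: 3/8.
At the order-1 pole 3/8 set g(h) = (h - (3/8))*f(h) = -22*h**2/37 + 3*h/2 - 24.
Simple pole: residue = g(a) at a = 3/8, which is -27849/1184.

Radius of convergence at 0: 3/8.
At 3/8: a pole of order 1; residue -27849/1184.


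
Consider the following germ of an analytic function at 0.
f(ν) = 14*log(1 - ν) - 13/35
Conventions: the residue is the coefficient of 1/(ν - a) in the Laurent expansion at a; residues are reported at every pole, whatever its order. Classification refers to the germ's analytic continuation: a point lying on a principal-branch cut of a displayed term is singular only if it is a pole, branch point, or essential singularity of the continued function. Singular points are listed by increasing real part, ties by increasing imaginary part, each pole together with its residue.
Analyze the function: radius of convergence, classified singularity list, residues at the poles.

Radius of convergence at 0: 1.
At 1: a logarithmic branch point.

Branch term (14)*log(1 - ν/(1)): its argument vanishes at ν = 1, a logarithmic branch point, modulus 1.
The radius of convergence is the smallest modulus among the singular points: 1.


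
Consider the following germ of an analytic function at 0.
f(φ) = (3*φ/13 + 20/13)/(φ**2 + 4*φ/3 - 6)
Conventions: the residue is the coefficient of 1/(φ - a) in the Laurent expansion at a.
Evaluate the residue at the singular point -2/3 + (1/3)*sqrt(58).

The factor φ**2 + 4*φ/3 - 6 splits as (φ - a)(φ - a') with a = -2/3 + (1/3)*sqrt(58), a' = -2/3 - (1/3)*sqrt(58). At the order-1 pole a set g(φ) = (φ - a)*f(φ) = [3*φ/13 + 20/13] / (φ - a').
Simple pole: residue = g(a) at a = -2/3 + (1/3)*sqrt(58), which is 3/26 + (27/754)*sqrt(58).

The residue is 3/26 + (27/754)*sqrt(58).


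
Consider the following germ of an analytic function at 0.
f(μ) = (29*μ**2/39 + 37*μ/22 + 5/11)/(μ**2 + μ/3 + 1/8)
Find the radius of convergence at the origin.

The radius of convergence is (1/4)*sqrt(2).

Denominator factor (μ**2 + μ/3 + 1/8): discriminant -7/18, complex-conjugate roots (-1/6) + ((1/12)*sqrt(14))*i and (-1/6) - ((1/12)*sqrt(14))*i; poles of order 1, moduli (1/4)*sqrt(2) and (1/4)*sqrt(2).
The radius of convergence is the smallest modulus among the singular points: (1/4)*sqrt(2).


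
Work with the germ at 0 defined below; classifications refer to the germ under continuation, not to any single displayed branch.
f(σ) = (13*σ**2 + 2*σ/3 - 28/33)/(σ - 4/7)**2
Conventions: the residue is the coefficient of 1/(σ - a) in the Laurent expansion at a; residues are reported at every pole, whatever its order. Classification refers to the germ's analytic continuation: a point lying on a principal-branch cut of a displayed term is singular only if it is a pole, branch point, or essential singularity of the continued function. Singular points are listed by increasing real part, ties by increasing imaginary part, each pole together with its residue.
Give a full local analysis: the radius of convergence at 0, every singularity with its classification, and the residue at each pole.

Denominator factor (σ - 4/7)^2: pole of order 2 at 4/7, modulus 4/7.
The radius of convergence is the smallest modulus among the singular points: 4/7.
At the order-2 pole 4/7 set g(σ) = (σ - (4/7))^2*f(σ) = 13*σ**2 + 2*σ/3 - 28/33.
Order-2 pole: residue = g'(a); g'(4/7) = 326/21, so the residue is 326/21.

Radius of convergence at 0: 4/7.
At 4/7: a pole of order 2; residue 326/21.


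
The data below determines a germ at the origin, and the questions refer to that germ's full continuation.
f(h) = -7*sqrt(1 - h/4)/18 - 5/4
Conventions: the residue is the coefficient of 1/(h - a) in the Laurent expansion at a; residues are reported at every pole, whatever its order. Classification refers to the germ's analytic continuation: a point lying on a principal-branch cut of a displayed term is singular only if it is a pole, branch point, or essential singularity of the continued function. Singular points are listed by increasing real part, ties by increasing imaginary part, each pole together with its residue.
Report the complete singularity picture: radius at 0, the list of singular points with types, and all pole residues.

Radius of convergence at 0: 4.
At 4: an algebraic (square-root) branch point.

Branch term (-7/18)*sqrt(1 - h/(4)): its argument vanishes at h = 4, a square-root branch point, modulus 4.
The radius of convergence is the smallest modulus among the singular points: 4.


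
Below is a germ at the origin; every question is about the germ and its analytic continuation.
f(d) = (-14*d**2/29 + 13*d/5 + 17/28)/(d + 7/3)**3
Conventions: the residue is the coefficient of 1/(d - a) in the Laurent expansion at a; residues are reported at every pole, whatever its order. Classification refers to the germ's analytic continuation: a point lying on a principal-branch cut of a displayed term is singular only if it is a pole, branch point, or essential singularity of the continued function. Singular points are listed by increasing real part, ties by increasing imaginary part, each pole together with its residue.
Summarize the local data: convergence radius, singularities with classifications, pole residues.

Denominator factor (d + 7/3)^3: pole of order 3 at -7/3, modulus 7/3.
The radius of convergence is the smallest modulus among the singular points: 7/3.
At the order-3 pole -7/3 set g(d) = (d - (-7/3))^3*f(d) = -14*d**2/29 + 13*d/5 + 17/28.
Order-3 pole: residue = g''(a)/2; g''(-7/3) = -28/29, so the residue is -14/29.

Radius of convergence at 0: 7/3.
At -7/3: a pole of order 3; residue -14/29.


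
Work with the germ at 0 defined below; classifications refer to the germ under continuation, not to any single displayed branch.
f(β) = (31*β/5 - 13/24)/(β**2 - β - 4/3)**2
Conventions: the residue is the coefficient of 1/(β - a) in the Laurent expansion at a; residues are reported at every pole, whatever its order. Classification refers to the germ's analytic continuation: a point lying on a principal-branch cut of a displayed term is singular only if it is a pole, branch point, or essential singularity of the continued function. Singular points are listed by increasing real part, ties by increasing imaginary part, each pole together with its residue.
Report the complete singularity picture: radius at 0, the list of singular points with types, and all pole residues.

Denominator factor (β**2 - β - 4/3)^2: discriminant 19/3, real irrational roots 1/2 + (1/6)*sqrt(57) and 1/2 - (1/6)*sqrt(57); poles of order 2, moduli 1/2 + (1/6)*sqrt(57) and -1/2 + (1/6)*sqrt(57).
The radius of convergence is the smallest modulus among the singular points: -1/2 + (1/6)*sqrt(57).
The factor β**2 - β - 4/3 splits as (β - a)(β - a') with a = 1/2 - (1/6)*sqrt(57), a' = 1/2 + (1/6)*sqrt(57). At the order-2 pole a set g(β) = (β - a)^2*f(β) = [31*β/5 - 13/24] / (β - a')^2.
Order-2 pole: residue = g'(a); g'(1/2 - (1/6)*sqrt(57)) = (307/7220)*sqrt(57), so the residue is (307/7220)*sqrt(57).
The factor β**2 - β - 4/3 splits as (β - a)(β - a') with a = 1/2 + (1/6)*sqrt(57), a' = 1/2 - (1/6)*sqrt(57). At the order-2 pole a set g(β) = (β - a)^2*f(β) = [31*β/5 - 13/24] / (β - a')^2.
Order-2 pole: residue = g'(a); g'(1/2 + (1/6)*sqrt(57)) = -(307/7220)*sqrt(57), so the residue is -(307/7220)*sqrt(57).
List the singular points by increasing real part (a conjugate pair: the negative imaginary part first).

Radius of convergence at 0: -1/2 + (1/6)*sqrt(57).
At 1/2 - (1/6)*sqrt(57): a pole of order 2; residue (307/7220)*sqrt(57).
At 1/2 + (1/6)*sqrt(57): a pole of order 2; residue -(307/7220)*sqrt(57).
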